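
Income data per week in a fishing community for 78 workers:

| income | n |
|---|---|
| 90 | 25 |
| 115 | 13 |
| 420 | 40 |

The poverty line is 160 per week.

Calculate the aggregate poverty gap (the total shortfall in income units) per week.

Incomes under z: 25×90, 13×115 (q = 38 of N = 78).
Individual gaps: 25×(160−90) = 1750; 13×(160−115) = 585.
Aggregate gap = 2335.

2335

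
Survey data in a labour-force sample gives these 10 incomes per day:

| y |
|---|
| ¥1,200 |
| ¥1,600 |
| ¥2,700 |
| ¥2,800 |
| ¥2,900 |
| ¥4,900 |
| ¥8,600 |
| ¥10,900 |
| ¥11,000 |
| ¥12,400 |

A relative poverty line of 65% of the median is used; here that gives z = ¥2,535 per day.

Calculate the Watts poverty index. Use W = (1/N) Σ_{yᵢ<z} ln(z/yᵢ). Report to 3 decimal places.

Below the line: ¥1,200, ¥1,600 (q = 2 of N = 10).
Log shortfalls: ln(2535/1200) = 0.7479; ln(2535/1600) = 0.4602.
W = 1.208062 / 10 = 0.121.

0.121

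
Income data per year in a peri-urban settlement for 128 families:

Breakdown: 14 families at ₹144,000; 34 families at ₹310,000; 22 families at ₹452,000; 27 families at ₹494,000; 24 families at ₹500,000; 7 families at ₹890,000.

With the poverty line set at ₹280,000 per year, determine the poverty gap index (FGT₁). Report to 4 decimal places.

0.0531

Incomes under z: 14×₹144,000 (q = 14 of N = 128).
Shortfall ratios: (280000−144000)/280000 = 0.4857 (×14).
Σ = 6.800000. Dividing by the full population N = 128 gives P₁ = 0.0531.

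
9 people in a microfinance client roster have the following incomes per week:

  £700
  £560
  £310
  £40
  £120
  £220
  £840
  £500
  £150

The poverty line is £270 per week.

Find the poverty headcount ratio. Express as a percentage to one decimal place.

4 of the 9 people have income below £270.
H = 4/9 = 44.4%.

44.4%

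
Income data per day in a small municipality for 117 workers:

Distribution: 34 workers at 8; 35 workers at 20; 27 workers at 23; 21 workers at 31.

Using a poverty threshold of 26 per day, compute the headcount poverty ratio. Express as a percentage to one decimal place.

96 of the 117 workers have income below 26.
H = 96/117 = 82.1%.

82.1%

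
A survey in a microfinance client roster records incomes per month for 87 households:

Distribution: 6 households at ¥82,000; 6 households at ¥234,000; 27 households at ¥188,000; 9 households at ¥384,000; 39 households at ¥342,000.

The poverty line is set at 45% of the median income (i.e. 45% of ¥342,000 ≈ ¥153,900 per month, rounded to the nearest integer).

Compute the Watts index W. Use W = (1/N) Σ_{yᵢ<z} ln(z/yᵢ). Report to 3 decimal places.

Below the line: 6×¥82,000 (q = 6 of N = 87).
ln(z/y) terms: ln(153900/82000) = 0.6296 (×6).
W = 3.777503 / 87 = 0.043.

0.043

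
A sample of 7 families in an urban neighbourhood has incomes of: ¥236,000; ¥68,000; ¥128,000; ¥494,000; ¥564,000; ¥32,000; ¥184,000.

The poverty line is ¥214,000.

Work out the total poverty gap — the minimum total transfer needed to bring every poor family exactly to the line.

Below z: ¥32,000, ¥68,000, ¥128,000, ¥184,000 (q = 4 of N = 7).
Individual gaps: 214000−32000 = 182000; 214000−68000 = 146000; 214000−128000 = 86000; 214000−184000 = 30000.
Aggregate gap = ¥444,000.

¥444,000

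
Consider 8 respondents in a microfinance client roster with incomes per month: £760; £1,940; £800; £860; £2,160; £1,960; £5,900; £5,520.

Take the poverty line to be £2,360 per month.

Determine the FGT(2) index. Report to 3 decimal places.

0.171

Below the line: £760, £800, £860, £1,940, £1,960, £2,160 (q = 6 of N = 8).
Gap ratios (z−y)/z: (2360−760)/2360 = 0.6780; (2360−800)/2360 = 0.6610; (2360−860)/2360 = 0.6356; (2360−1940)/2360 = 0.1780; (2360−1960)/2360 = 0.1695; (2360−2160)/2360 = 0.0847.
Squared: 0.4596; 0.4369; 0.4040; 0.0317; 0.0287; 0.0072.
Sum = 1.368141; P₂ = 1.368141 / 8 = 0.171.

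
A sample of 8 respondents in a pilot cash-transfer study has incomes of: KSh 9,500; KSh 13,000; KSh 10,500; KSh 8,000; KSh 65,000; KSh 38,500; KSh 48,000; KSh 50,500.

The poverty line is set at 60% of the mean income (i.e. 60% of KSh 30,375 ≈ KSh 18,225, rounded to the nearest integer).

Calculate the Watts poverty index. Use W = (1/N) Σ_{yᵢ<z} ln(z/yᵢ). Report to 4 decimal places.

Poor units: KSh 8,000, KSh 9,500, KSh 10,500, KSh 13,000 (q = 4 of N = 8).
ln(z/y) terms: ln(18225/8000) = 0.8234; ln(18225/9500) = 0.6515; ln(18225/10500) = 0.5514; ln(18225/13000) = 0.3378.
W = 2.364119 / 8 = 0.2955.

0.2955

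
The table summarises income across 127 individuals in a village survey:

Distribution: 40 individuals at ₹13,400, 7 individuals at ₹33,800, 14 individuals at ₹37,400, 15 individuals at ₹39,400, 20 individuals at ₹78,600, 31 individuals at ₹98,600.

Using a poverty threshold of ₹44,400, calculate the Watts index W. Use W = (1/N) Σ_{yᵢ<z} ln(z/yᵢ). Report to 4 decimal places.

Incomes under z: 40×₹13,400, 7×₹33,800, 14×₹37,400, 15×₹39,400 (q = 76 of N = 127).
Log shortfalls: ln(44400/13400) = 1.1980 (×40); ln(44400/33800) = 0.2728 (×7); ln(44400/37400) = 0.1716 (×14); ln(44400/39400) = 0.1195 (×15).
W = 54.022909 / 127 = 0.4254.

0.4254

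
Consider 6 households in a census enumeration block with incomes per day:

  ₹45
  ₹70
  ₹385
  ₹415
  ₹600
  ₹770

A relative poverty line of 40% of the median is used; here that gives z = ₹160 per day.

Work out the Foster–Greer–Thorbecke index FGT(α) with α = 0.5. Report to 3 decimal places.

0.266

Incomes under z: ₹45, ₹70 (q = 2 of N = 6).
Relative gaps: (160−45)/160 = 0.7188; (160−70)/160 = 0.5625.
Raised to α = 0.5: 0.84779; 0.75000.
Sum = 1.597791; FGT(0.5) = 1.597791 / 6 = 0.266.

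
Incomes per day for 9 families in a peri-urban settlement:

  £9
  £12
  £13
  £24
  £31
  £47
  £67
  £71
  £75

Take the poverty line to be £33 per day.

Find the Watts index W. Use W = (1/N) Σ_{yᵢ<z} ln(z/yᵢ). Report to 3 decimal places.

Below the line: £9, £12, £13, £24, £31 (q = 5 of N = 9).
Log shortfalls: ln(33/9) = 1.2993; ln(33/12) = 1.0116; ln(33/13) = 0.9316; ln(33/24) = 0.3185; ln(33/31) = 0.0625.
W = 3.623416 / 9 = 0.403.

0.403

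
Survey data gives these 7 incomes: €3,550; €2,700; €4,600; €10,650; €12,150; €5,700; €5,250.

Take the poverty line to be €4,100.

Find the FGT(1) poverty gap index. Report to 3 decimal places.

0.068

Poor units: €2,700, €3,550 (q = 2 of N = 7).
Normalized shortfalls: (4100−2700)/4100 = 0.3415; (4100−3550)/4100 = 0.1341.
Σ = 0.475610. Dividing by the full population N = 7 gives P₁ = 0.068.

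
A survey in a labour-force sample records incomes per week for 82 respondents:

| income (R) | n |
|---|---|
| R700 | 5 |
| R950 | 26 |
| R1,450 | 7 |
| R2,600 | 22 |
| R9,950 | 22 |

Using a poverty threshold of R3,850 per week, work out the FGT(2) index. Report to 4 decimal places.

Below the line: 5×R700, 26×R950, 7×R1,450, 22×R2,600 (q = 60 of N = 82).
Relative gaps: (3850−700)/3850 = 0.8182 (×5); (3850−950)/3850 = 0.7532 (×26); (3850−1450)/3850 = 0.6234 (×7); (3850−2600)/3850 = 0.3247 (×22).
Squared: 0.6694 (×5); 0.5674 (×26); 0.3886 (×7); 0.1054 (×22).
Sum = 23.138303; P₂ = 23.138303 / 82 = 0.2822.

0.2822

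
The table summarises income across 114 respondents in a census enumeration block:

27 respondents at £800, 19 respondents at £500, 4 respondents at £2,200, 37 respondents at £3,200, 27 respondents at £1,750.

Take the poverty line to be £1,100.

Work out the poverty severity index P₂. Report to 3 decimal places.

Poor units: 19×£500, 27×£800 (q = 46 of N = 114).
Normalized shortfalls: (1100−500)/1100 = 0.5455 (×19); (1100−800)/1100 = 0.2727 (×27).
Squared: 0.2975 (×19); 0.0744 (×27).
Sum = 7.661157; P₂ = 7.661157 / 114 = 0.067.

0.067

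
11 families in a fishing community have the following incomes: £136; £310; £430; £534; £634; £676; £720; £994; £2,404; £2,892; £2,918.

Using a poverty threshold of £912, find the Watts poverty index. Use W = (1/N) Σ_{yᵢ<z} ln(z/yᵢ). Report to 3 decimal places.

0.470

Below the line: £136, £310, £430, £534, £634, £676, £720 (q = 7 of N = 11).
Log gaps: ln(912/136) = 1.9030; ln(912/310) = 1.0791; ln(912/430) = 0.7519; ln(912/534) = 0.5352; ln(912/634) = 0.3636; ln(912/676) = 0.2994; ln(912/720) = 0.2364.
W = 5.168578 / 11 = 0.470.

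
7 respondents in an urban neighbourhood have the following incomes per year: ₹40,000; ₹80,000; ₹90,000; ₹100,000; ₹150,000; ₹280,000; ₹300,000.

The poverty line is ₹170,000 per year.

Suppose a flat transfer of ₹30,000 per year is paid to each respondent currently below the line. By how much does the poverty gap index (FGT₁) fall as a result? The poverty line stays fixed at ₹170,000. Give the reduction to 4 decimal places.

0.1176

Before: below the line — ₹40,000, ₹80,000, ₹90,000, ₹100,000, ₹150,000; poverty gap index (FGT₁) = 0.327731.
After the ₹30,000 transfer: below the line — ₹70,000, ₹110,000, ₹120,000, ₹130,000; poverty gap index (FGT₁) = 0.210084.
Reduction = 0.327731 − 0.210084 = 0.1176.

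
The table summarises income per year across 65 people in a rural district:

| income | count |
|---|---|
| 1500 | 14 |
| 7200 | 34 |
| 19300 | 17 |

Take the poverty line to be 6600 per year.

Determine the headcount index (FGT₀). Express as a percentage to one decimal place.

21.5%

14 of the 65 people have income below 6600.
H = 14/65 = 21.5%.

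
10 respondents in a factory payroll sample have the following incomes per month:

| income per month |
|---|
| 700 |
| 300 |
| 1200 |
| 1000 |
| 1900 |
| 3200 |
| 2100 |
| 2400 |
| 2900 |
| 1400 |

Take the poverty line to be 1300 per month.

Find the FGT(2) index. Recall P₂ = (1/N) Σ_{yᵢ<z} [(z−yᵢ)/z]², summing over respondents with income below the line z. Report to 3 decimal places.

0.086

Below z: 300, 700, 1000, 1200 (q = 4 of N = 10).
Shortfall ratios: (1300−300)/1300 = 0.7692; (1300−700)/1300 = 0.4615; (1300−1000)/1300 = 0.2308; (1300−1200)/1300 = 0.0769.
Squared: 0.5917; 0.2130; 0.0533; 0.0059.
Sum = 0.863905; P₂ = 0.863905 / 10 = 0.086.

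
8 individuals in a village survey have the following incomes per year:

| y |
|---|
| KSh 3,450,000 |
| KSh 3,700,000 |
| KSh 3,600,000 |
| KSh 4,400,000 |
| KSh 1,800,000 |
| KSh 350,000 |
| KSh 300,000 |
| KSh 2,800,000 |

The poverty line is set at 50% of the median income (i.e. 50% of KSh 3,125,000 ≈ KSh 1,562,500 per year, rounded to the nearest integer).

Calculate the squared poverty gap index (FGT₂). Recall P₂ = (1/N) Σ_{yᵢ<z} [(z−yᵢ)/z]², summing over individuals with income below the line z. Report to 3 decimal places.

Incomes under z: KSh 300,000, KSh 350,000 (q = 2 of N = 8).
Normalized shortfalls: (1562500−300000)/1562500 = 0.8080; (1562500−350000)/1562500 = 0.7760.
Squared: 0.6529; 0.6022.
Sum = 1.255040; P₂ = 1.255040 / 8 = 0.157.

0.157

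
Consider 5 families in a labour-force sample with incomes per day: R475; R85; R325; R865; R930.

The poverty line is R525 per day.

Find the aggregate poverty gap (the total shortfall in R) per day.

Below the line: R85, R325, R475 (q = 3 of N = 5).
Individual gaps: 525−85 = 440; 525−325 = 200; 525−475 = 50.
Aggregate gap = R690.

R690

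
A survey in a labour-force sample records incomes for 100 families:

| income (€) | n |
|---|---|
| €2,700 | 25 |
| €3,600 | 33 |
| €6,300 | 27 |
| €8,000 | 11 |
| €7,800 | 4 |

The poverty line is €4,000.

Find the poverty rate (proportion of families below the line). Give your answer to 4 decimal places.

58 of the 100 families have income below €4,000.
H = 58/100 = 0.5800.

0.5800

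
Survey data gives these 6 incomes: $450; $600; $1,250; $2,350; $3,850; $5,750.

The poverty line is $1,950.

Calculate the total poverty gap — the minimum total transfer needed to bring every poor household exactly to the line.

$3,550

Below the line: $450, $600, $1,250 (q = 3 of N = 6).
Individual gaps: 1950−450 = 1500; 1950−600 = 1350; 1950−1250 = 700.
Aggregate gap = $3,550.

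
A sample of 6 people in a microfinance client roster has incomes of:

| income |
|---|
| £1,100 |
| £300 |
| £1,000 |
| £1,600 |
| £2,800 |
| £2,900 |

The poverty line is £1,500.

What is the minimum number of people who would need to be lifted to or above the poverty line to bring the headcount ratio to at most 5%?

Currently q = 3 of N = 6 are below the line (H = 0.500).
A headcount ratio of at most 5% allows at most ⌊0.05 × 6⌋ = 0 poor people.
So at least 3 − 0 = 3 must be lifted.

3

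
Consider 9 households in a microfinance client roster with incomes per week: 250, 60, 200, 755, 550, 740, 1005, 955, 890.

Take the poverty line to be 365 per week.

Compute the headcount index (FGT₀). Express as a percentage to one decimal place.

3 of the 9 households have income below 365.
H = 3/9 = 33.3%.

33.3%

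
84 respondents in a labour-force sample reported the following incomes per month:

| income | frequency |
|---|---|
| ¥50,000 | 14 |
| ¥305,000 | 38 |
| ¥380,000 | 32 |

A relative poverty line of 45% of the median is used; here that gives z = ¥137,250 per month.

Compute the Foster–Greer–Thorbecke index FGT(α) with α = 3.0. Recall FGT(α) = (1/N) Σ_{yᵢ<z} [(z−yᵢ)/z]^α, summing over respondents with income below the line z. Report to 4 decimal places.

0.0428

Below z: 14×¥50,000 (q = 14 of N = 84).
Shortfall ratios: (137250−50000)/137250 = 0.6357 (×14).
Raised to α = 3.0: 0.25690 (×14).
Sum = 3.596560; FGT(3.0) = 3.596560 / 84 = 0.0428.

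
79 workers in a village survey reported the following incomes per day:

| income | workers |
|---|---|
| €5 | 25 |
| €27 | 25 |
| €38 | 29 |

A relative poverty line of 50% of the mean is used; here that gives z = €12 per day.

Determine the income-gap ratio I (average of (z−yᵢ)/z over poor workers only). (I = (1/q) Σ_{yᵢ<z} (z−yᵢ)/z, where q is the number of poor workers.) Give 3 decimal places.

Below the line: 25×€5 (q = 25 of N = 79).
Relative gaps: 0.5833 (×25); sum = 14.583333.
The income-gap ratio divides by q (the poor only): 14.583333 / 25 = 0.583.

0.583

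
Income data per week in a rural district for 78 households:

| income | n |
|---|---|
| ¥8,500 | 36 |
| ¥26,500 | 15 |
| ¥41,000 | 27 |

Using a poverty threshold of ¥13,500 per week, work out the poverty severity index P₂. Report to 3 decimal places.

Poor units: 36×¥8,500 (q = 36 of N = 78).
Normalized shortfalls: (13500−8500)/13500 = 0.3704 (×36).
Squared: 0.1372 (×36).
Sum = 4.938272; P₂ = 4.938272 / 78 = 0.063.

0.063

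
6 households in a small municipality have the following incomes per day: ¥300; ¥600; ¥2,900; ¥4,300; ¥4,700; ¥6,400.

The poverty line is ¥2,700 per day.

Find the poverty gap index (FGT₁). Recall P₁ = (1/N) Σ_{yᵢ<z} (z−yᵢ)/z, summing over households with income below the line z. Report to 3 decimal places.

Below the line: ¥300, ¥600 (q = 2 of N = 6).
Normalized shortfalls: (2700−300)/2700 = 0.8889; (2700−600)/2700 = 0.7778.
Σ = 1.666667. Dividing by the full population N = 6 gives P₁ = 0.278.

0.278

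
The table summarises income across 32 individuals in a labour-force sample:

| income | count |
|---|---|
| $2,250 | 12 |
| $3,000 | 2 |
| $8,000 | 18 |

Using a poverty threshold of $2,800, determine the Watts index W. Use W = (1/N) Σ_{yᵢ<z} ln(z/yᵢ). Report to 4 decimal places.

0.0820

Poor units: 12×$2,250 (q = 12 of N = 32).
ln(z/y) terms: ln(2800/2250) = 0.2187 (×12).
W = 2.624270 / 32 = 0.0820.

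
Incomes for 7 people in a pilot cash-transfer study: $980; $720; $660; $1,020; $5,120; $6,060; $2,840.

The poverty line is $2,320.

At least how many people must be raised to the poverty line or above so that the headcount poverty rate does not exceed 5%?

Currently q = 4 of N = 7 are below the line (H = 0.571).
A headcount ratio of at most 5% allows at most ⌊0.05 × 7⌋ = 0 poor people.
So at least 4 − 0 = 4 must be lifted.

4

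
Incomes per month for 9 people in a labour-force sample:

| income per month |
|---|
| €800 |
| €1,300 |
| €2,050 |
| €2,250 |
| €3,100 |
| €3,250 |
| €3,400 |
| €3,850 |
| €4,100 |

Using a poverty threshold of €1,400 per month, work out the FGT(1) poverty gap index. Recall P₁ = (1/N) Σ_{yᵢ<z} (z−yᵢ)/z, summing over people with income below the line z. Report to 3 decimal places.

Poor units: €800, €1,300 (q = 2 of N = 9).
Relative gaps: (1400−800)/1400 = 0.4286; (1400−1300)/1400 = 0.0714.
Sum of shortfalls = 0.500000; P₁ averages over all N: 0.500000 / 9 = 0.056.

0.056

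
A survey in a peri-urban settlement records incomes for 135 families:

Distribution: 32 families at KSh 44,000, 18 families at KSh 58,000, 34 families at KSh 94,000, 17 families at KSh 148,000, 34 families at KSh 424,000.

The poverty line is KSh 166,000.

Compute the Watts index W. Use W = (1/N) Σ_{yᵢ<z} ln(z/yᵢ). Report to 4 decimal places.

Below the line: 32×KSh 44,000, 18×KSh 58,000, 34×KSh 94,000, 17×KSh 148,000 (q = 101 of N = 135).
ln(z/y) terms: ln(166000/44000) = 1.3278 (×32); ln(166000/58000) = 1.0515 (×18); ln(166000/94000) = 0.5687 (×34); ln(166000/148000) = 0.1148 (×17).
W = 82.704093 / 135 = 0.6126.

0.6126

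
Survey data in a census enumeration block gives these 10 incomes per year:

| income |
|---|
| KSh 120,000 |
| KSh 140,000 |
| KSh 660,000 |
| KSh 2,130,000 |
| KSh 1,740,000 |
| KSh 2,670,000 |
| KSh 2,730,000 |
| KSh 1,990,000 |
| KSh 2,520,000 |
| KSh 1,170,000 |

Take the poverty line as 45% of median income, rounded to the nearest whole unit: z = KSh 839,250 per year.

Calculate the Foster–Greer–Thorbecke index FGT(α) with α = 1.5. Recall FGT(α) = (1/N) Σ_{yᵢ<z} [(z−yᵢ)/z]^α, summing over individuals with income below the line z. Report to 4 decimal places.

Incomes under z: KSh 120,000, KSh 140,000, KSh 660,000 (q = 3 of N = 10).
Relative gaps: (839250−120000)/839250 = 0.8570; (839250−140000)/839250 = 0.8332; (839250−660000)/839250 = 0.2136.
Raised to α = 1.5: 0.79338; 0.76052; 0.09871.
Sum = 1.652612; FGT(1.5) = 1.652612 / 10 = 0.1653.

0.1653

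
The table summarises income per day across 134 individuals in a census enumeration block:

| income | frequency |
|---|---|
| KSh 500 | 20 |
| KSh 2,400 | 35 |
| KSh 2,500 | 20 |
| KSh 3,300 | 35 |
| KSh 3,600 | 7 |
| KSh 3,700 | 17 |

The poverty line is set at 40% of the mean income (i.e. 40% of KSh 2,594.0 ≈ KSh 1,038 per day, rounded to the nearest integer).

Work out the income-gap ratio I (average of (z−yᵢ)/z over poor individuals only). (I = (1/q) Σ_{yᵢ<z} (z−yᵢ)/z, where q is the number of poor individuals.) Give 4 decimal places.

0.5183

Poor units: 20×KSh 500 (q = 20 of N = 134).
Relative gaps: 0.5183 (×20); sum = 10.366089.
I averages over the q = 20 poor units only: 10.366089 / 20 = 0.5183.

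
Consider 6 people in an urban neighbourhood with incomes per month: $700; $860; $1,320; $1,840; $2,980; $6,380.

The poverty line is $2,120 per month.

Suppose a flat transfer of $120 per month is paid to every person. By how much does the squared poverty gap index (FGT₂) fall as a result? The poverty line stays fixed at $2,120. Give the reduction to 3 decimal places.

Before: below the line — $700, $860, $1,320, $1,840; squared poverty gap index (FGT₂) = 0.16029.
After the $120 transfer: below the line — $820, $980, $1,440, $1,960; squared poverty gap index (FGT₂) = 0.12896.
Reduction = 0.16029 − 0.12896 = 0.031.

0.031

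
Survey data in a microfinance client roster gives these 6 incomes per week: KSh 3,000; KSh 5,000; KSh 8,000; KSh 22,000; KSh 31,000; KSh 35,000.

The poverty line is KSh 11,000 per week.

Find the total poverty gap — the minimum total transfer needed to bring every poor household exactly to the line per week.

Below z: KSh 3,000, KSh 5,000, KSh 8,000 (q = 3 of N = 6).
Individual gaps: 11000−3000 = 8000; 11000−5000 = 6000; 11000−8000 = 3000.
Aggregate gap = KSh 17,000.

KSh 17,000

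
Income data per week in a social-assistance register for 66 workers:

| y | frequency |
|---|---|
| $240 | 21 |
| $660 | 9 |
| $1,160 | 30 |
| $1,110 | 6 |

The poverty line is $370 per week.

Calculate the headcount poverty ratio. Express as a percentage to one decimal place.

31.8%

21 of the 66 workers have income below $370.
H = 21/66 = 31.8%.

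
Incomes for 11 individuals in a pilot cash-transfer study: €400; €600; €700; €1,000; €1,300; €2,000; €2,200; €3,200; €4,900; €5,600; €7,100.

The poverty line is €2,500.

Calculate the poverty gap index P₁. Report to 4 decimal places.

Poor units: €400, €600, €700, €1,000, €1,300, €2,000, €2,200 (q = 7 of N = 11).
Gap ratios (z−y)/z: (2500−400)/2500 = 0.8400; (2500−600)/2500 = 0.7600; (2500−700)/2500 = 0.7200; (2500−1000)/2500 = 0.6000; (2500−1300)/2500 = 0.4800; (2500−2000)/2500 = 0.2000; (2500−2200)/2500 = 0.1200.
Sum of shortfalls = 3.720000; P₁ averages over all N: 3.720000 / 11 = 0.3382.

0.3382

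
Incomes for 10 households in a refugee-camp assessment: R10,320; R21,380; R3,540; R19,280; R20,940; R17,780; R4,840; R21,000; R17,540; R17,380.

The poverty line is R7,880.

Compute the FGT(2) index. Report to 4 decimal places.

Below the line: R3,540, R4,840 (q = 2 of N = 10).
Normalized shortfalls: (7880−3540)/7880 = 0.5508; (7880−4840)/7880 = 0.3858.
Squared: 0.3033; 0.1488.
Sum = 0.452170; P₂ = 0.452170 / 10 = 0.0452.

0.0452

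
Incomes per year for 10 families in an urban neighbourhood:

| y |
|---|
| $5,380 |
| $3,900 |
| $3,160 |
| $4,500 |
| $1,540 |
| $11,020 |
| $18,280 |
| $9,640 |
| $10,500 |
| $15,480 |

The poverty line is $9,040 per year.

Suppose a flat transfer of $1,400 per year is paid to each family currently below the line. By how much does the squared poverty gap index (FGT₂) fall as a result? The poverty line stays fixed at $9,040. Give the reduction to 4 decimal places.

0.0796

Before: below the line — $1,540, $3,160, $3,900, $4,500, $5,380; squared poverty gap index (FGT₂) = 0.185081.
After the $1,400 transfer: below the line — $2,940, $4,560, $5,300, $5,900, $6,780; squared poverty gap index (FGT₂) = 0.105523.
Reduction = 0.185081 − 0.105523 = 0.0796.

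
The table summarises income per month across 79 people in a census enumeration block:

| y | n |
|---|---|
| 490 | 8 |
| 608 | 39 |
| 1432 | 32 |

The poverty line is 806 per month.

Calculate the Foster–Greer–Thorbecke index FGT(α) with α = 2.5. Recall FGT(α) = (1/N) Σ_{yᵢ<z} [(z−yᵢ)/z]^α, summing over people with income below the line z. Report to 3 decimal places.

Below the line: 8×490, 39×608 (q = 47 of N = 79).
Normalized shortfalls: (806−490)/806 = 0.3921 (×8); (806−608)/806 = 0.2457 (×39).
Raised to α = 2.5: 0.09625 (×8); 0.02991 (×39).
Sum = 1.936477; FGT(2.5) = 1.936477 / 79 = 0.025.

0.025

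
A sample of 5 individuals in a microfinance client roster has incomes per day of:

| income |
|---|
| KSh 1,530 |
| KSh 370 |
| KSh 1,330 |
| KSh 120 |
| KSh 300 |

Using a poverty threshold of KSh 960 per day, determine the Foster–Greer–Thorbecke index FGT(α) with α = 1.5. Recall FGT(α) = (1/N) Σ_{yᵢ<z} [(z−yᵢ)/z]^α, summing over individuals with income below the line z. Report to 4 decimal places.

0.3741

Below the line: KSh 120, KSh 300, KSh 370 (q = 3 of N = 5).
Shortfall ratios: (960−120)/960 = 0.8750; (960−300)/960 = 0.6875; (960−370)/960 = 0.6146.
Raised to α = 1.5: 0.81849; 0.57004; 0.48180.
Sum = 1.870337; FGT(1.5) = 1.870337 / 5 = 0.3741.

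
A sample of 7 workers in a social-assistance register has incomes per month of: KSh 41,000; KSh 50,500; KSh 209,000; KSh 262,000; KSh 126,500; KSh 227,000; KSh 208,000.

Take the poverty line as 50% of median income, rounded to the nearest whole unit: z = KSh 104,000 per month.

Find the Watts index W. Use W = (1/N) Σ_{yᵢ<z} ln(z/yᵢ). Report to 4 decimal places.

Below the line: KSh 41,000, KSh 50,500 (q = 2 of N = 7).
ln(z/y) terms: ln(104000/41000) = 0.9308; ln(104000/50500) = 0.7224.
W = 1.653236 / 7 = 0.2362.

0.2362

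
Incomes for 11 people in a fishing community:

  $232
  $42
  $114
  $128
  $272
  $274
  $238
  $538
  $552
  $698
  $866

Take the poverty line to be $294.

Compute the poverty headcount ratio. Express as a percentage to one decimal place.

63.6%

7 of the 11 people have income below $294.
H = 7/11 = 63.6%.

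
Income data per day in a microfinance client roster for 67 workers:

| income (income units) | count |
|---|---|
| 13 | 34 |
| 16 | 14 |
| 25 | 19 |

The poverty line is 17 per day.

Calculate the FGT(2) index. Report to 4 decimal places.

Below the line: 34×13, 14×16 (q = 48 of N = 67).
Shortfall ratios: (17−13)/17 = 0.2353 (×34); (17−16)/17 = 0.0588 (×14).
Squared: 0.0554 (×34); 0.0035 (×14).
Sum = 1.930796; P₂ = 1.930796 / 67 = 0.0288.

0.0288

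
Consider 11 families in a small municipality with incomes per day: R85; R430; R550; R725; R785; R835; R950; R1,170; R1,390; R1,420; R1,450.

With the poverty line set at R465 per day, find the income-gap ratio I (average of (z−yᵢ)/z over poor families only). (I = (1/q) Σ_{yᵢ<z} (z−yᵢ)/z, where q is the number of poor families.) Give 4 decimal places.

Poor units: R85, R430 (q = 2 of N = 11).
Shortfall ratios (z−y)/z: 0.8172, 0.0753; sum = 0.892473.
The income-gap ratio divides by q (the poor only): 0.892473 / 2 = 0.4462.

0.4462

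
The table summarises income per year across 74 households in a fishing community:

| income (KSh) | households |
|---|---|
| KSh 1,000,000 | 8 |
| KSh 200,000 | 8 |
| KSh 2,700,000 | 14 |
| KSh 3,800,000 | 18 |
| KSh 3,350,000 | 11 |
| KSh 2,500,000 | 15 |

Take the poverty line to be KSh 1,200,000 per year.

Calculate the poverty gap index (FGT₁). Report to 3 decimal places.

Poor units: 8×KSh 200,000, 8×KSh 1,000,000 (q = 16 of N = 74).
Normalized shortfalls: (1200000−200000)/1200000 = 0.8333 (×8); (1200000−1000000)/1200000 = 0.1667 (×8).
Σ = 8.000000. Dividing by the full population N = 74 gives P₁ = 0.108.

0.108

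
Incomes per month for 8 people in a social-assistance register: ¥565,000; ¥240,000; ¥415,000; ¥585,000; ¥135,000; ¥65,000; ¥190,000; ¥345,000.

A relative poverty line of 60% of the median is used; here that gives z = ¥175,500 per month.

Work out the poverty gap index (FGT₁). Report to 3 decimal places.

Incomes under z: ¥65,000, ¥135,000 (q = 2 of N = 8).
Normalized shortfalls: (175500−65000)/175500 = 0.6296; (175500−135000)/175500 = 0.2308.
Σ = 0.860399. Dividing by the full population N = 8 gives P₁ = 0.108.

0.108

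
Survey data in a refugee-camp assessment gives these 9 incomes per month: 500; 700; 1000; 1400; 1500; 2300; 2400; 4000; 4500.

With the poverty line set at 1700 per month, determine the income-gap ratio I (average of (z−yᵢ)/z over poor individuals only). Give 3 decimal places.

Below z: 500, 700, 1000, 1400, 1500 (q = 5 of N = 9).
Relative gaps: 0.7059, 0.5882, 0.4118, 0.1765, 0.1176; sum = 2.000000.
The income-gap ratio divides by q (the poor only): 2.000000 / 5 = 0.400.

0.400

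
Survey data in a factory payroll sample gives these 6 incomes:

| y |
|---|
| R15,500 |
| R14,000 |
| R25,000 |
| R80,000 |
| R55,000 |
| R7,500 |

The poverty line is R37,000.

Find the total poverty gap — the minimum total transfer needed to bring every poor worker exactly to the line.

Below z: R7,500, R14,000, R15,500, R25,000 (q = 4 of N = 6).
Individual gaps: 37000−7500 = 29500; 37000−14000 = 23000; 37000−15500 = 21500; 37000−25000 = 12000.
Aggregate gap = R86,000.

R86,000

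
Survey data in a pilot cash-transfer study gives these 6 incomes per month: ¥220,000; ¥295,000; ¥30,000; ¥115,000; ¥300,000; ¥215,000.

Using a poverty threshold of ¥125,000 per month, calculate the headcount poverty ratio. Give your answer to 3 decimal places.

2 of the 6 individuals have income below ¥125,000.
H = 2/6 = 0.333.

0.333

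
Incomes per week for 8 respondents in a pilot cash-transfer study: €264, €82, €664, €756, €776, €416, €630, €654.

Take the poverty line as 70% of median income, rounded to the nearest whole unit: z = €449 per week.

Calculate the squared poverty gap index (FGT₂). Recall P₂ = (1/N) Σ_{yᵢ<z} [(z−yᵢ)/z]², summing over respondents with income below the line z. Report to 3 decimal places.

0.105

Below z: €82, €264, €416 (q = 3 of N = 8).
Shortfall ratios: (449−82)/449 = 0.8174; (449−264)/449 = 0.4120; (449−416)/449 = 0.0735.
Squared: 0.6681; 0.1698; 0.0054.
Sum = 0.843265; P₂ = 0.843265 / 8 = 0.105.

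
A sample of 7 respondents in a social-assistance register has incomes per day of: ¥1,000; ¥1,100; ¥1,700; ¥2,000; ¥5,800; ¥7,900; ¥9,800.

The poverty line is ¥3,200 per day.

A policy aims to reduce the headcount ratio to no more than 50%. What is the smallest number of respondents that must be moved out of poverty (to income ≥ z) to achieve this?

1

4 of the 7 respondents are poor, so H = 4/7 = 0.571.
A headcount ratio of at most 50% allows at most ⌊0.50 × 7⌋ = 3 poor respondents.
So at least 4 − 3 = 1 must be lifted.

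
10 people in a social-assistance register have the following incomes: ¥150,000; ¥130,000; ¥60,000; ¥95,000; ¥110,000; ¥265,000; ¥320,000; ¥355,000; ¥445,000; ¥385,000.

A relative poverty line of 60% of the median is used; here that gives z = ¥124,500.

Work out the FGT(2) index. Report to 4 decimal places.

Incomes under z: ¥60,000, ¥95,000, ¥110,000 (q = 3 of N = 10).
Shortfall ratios: (124500−60000)/124500 = 0.5181; (124500−95000)/124500 = 0.2369; (124500−110000)/124500 = 0.1165.
Squared: 0.2684; 0.0561; 0.0136.
Sum = 0.338107; P₂ = 0.338107 / 10 = 0.0338.

0.0338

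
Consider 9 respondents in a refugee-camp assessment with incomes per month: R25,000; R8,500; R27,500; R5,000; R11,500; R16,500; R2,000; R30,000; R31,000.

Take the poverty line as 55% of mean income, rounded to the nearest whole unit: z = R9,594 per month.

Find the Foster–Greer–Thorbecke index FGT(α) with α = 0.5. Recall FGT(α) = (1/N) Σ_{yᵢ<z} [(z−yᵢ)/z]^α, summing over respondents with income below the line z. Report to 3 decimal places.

Below the line: R2,000, R5,000, R8,500 (q = 3 of N = 9).
Gap ratios (z−y)/z: (9594−2000)/9594 = 0.7915; (9594−5000)/9594 = 0.4788; (9594−8500)/9594 = 0.1140.
Raised to α = 0.5: 0.88968; 0.69198; 0.33768.
Sum = 1.919349; FGT(0.5) = 1.919349 / 9 = 0.213.

0.213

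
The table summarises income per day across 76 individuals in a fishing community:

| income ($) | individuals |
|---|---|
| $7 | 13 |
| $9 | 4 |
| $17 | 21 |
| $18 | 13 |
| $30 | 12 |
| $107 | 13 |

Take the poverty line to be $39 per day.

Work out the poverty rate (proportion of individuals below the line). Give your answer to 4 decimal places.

0.8289

63 of the 76 individuals have income below $39.
H = 63/76 = 0.8289.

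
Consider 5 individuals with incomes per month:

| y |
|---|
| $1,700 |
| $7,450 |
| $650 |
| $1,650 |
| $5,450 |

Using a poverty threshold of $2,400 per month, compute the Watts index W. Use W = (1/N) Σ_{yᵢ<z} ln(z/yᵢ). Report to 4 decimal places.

Below z: $650, $1,650, $1,700 (q = 3 of N = 5).
Log gaps: ln(2400/650) = 1.3063; ln(2400/1650) = 0.3747; ln(2400/1700) = 0.3448.
W = 2.025786 / 5 = 0.4052.

0.4052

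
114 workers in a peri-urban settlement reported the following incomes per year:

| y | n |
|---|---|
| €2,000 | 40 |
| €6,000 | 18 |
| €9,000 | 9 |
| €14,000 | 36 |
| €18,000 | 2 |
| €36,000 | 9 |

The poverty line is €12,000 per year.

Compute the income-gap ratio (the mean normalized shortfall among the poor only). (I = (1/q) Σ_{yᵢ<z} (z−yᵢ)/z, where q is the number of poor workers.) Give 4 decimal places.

0.6654

Incomes under z: 40×€2,000, 18×€6,000, 9×€9,000 (q = 67 of N = 114).
Shortfall ratios (z−y)/z: 0.8333 (×40), 0.5000 (×18), 0.2500 (×9); sum = 44.583333.
The income-gap ratio divides by q (the poor only): 44.583333 / 67 = 0.6654.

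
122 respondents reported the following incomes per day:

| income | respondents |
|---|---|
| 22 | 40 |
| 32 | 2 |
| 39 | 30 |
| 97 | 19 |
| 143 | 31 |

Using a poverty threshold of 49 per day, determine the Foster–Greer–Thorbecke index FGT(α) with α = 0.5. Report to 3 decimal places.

Poor units: 40×22, 2×32, 30×39 (q = 72 of N = 122).
Gap ratios (z−y)/z: (49−22)/49 = 0.5510 (×40); (49−32)/49 = 0.3469 (×2); (49−39)/49 = 0.2041 (×30).
Raised to α = 0.5: 0.74231 (×40); 0.58902 (×2); 0.45175 (×30).
Sum = 44.422948; FGT(0.5) = 44.422948 / 122 = 0.364.

0.364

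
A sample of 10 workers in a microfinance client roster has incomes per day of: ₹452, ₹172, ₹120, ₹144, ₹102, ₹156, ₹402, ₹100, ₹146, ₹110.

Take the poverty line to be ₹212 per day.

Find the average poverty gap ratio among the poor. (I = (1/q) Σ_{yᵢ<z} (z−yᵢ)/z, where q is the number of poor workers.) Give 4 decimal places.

0.3809

Poor units: ₹100, ₹102, ₹110, ₹120, ₹144, ₹146, ₹156, ₹172 (q = 8 of N = 10).
Relative gaps: 0.5283, 0.5189, 0.4811, 0.4340, 0.3208, 0.3113, 0.2642, 0.1887; sum = 3.047170.
I averages over the q = 8 poor units only: 3.047170 / 8 = 0.3809.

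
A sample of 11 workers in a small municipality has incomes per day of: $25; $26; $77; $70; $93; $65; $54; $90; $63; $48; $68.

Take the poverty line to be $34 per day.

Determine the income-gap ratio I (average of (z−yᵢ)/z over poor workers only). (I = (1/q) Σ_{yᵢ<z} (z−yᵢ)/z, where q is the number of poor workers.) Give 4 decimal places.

Below the line: $25, $26 (q = 2 of N = 11).
Relative gaps: 0.2647, 0.2353; sum = 0.500000.
The income-gap ratio divides by q (the poor only): 0.500000 / 2 = 0.2500.

0.2500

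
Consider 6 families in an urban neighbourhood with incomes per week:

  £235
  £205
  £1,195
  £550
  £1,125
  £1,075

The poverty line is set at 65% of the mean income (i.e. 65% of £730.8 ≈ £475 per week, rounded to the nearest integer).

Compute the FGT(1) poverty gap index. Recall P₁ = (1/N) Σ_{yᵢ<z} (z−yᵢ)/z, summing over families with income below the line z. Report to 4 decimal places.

0.1789

Below z: £205, £235 (q = 2 of N = 6).
Normalized shortfalls: (475−205)/475 = 0.5684; (475−235)/475 = 0.5053.
Sum of shortfalls = 1.073684; P₁ averages over all N: 1.073684 / 6 = 0.1789.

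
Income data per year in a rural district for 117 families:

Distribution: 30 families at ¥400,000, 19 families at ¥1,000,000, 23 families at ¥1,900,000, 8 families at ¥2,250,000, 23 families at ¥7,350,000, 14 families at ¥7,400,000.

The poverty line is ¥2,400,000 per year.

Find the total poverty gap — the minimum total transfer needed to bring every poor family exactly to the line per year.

¥99,300,000

Below the line: 30×¥400,000, 19×¥1,000,000, 23×¥1,900,000, 8×¥2,250,000 (q = 80 of N = 117).
Individual gaps: 30×(2400000−400000) = 60000000; 19×(2400000−1000000) = 26600000; 23×(2400000−1900000) = 11500000; 8×(2400000−2250000) = 1200000.
Aggregate gap = ¥99,300,000.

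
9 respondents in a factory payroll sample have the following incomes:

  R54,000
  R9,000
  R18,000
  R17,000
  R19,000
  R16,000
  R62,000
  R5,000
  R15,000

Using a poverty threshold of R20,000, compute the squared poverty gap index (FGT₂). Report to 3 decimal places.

0.111

Below the line: R5,000, R9,000, R15,000, R16,000, R17,000, R18,000, R19,000 (q = 7 of N = 9).
Shortfall ratios: (20000−5000)/20000 = 0.7500; (20000−9000)/20000 = 0.5500; (20000−15000)/20000 = 0.2500; (20000−16000)/20000 = 0.2000; (20000−17000)/20000 = 0.1500; (20000−18000)/20000 = 0.1000; (20000−19000)/20000 = 0.0500.
Squared: 0.5625; 0.3025; 0.0625; 0.0400; 0.0225; 0.0100; 0.0025.
Sum = 1.002500; P₂ = 1.002500 / 9 = 0.111.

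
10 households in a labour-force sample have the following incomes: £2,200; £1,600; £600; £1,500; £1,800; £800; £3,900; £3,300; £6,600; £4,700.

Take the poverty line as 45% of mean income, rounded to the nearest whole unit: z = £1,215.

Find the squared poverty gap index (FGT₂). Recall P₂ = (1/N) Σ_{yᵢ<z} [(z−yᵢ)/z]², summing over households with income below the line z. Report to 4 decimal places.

Below the line: £600, £800 (q = 2 of N = 10).
Gap ratios (z−y)/z: (1215−600)/1215 = 0.5062; (1215−800)/1215 = 0.3416.
Squared: 0.2562; 0.1167.
Sum = 0.372877; P₂ = 0.372877 / 10 = 0.0373.

0.0373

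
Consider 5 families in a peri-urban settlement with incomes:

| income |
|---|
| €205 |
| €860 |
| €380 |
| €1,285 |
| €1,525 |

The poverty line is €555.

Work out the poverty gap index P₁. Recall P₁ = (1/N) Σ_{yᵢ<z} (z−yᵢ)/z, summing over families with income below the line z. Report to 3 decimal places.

0.189

Below z: €205, €380 (q = 2 of N = 5).
Shortfall ratios: (555−205)/555 = 0.6306; (555−380)/555 = 0.3153.
Σ = 0.945946. Dividing by the full population N = 5 gives P₁ = 0.189.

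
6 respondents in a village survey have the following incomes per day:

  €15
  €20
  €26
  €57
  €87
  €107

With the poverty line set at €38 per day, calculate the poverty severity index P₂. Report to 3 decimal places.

Below z: €15, €20, €26 (q = 3 of N = 6).
Gap ratios (z−y)/z: (38−15)/38 = 0.6053; (38−20)/38 = 0.4737; (38−26)/38 = 0.3158.
Squared: 0.3663; 0.2244; 0.0997.
Sum = 0.690443; P₂ = 0.690443 / 6 = 0.115.

0.115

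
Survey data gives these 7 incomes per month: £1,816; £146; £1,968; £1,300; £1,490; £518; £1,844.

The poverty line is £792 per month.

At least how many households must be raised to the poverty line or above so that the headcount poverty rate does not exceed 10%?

2

Currently q = 2 of N = 7 are below the line (H = 0.286).
A headcount ratio of at most 10% allows at most ⌊0.10 × 7⌋ = 0 poor households.
So at least 2 − 0 = 2 must be lifted.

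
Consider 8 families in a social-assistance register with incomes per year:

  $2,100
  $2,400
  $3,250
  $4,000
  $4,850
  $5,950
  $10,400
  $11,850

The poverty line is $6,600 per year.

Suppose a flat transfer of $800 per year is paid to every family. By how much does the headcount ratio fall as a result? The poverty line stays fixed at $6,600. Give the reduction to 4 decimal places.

0.1250

Before: below the line — $2,100, $2,400, $3,250, $4,000, $4,850, $5,950; headcount ratio = 0.750000.
After the $800 transfer: below the line — $2,900, $3,200, $4,050, $4,800, $5,650; headcount ratio = 0.625000.
Reduction = 0.750000 − 0.625000 = 0.1250.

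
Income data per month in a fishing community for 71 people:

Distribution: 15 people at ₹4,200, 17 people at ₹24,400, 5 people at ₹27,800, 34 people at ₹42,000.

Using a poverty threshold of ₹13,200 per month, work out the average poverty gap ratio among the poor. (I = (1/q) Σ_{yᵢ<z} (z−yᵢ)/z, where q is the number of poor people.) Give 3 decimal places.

0.682

Below the line: 15×₹4,200 (q = 15 of N = 71).
Shortfall ratios (z−y)/z: 0.6818 (×15); sum = 10.227273.
I averages over the q = 15 poor units only: 10.227273 / 15 = 0.682.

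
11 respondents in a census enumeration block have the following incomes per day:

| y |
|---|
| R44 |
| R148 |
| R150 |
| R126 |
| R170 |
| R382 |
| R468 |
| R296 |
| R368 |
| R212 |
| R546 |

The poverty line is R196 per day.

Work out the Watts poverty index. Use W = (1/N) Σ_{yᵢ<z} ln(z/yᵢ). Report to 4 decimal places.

0.2388

Incomes under z: R44, R126, R148, R150, R170 (q = 5 of N = 11).
ln(z/y) terms: ln(196/44) = 1.4939; ln(196/126) = 0.4418; ln(196/148) = 0.2809; ln(196/150) = 0.2675; ln(196/170) = 0.1423.
W = 2.626456 / 11 = 0.2388.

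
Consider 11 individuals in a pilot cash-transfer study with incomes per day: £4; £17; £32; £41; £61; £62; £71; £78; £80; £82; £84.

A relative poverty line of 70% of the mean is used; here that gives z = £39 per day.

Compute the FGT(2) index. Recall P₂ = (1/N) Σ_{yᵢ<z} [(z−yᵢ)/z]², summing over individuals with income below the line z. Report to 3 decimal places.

0.105

Below z: £4, £17, £32 (q = 3 of N = 11).
Shortfall ratios: (39−4)/39 = 0.8974; (39−17)/39 = 0.5641; (39−32)/39 = 0.1795.
Squared: 0.8054; 0.3182; 0.0322.
Sum = 1.155819; P₂ = 1.155819 / 11 = 0.105.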